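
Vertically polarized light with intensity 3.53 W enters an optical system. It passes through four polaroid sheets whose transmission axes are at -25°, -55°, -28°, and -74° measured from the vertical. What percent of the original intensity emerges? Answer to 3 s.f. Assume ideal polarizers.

I₁ = 3.53 W · cos²(25°) = 2.9 W.
I₂ = I₁ · cos²(30°) = 2.9 · 0.75 = 2.175 W.
I₃ = I₂ · cos²(27°) = 2.175 · 0.7939 = 1.726 W.
I₄ = I₃ · cos²(46°) = 1.726 · 0.4826 = 0.8331 W.
That is 23.6% of the incident intensity.

≈ 23.6%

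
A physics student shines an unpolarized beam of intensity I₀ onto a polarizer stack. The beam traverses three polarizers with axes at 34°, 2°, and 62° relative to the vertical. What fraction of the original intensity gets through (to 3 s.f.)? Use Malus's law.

≈ 0.0899 I₀

Unpolarized light through the first polarizer → I₁ = ½ I₀, now polarized at 34°.
I₂ = I₁ cos²(2° − 34°) = 0.5 I₀ · cos²(32°) = 0.3596 I₀.
I₃ = I₂ cos²(62° − 2°) = 0.3596 I₀ · cos²(60°) = 0.0899 I₀.
Transmitted fraction = 0.0899.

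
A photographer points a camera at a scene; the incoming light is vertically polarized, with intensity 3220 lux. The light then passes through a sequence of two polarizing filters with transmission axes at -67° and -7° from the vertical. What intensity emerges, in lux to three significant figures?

I ≈ 123 lux

I₁ = 3220 lux · cos²(67°) = 491.6 lux.
I₂ = I₁ · cos²(60°) = 491.6 · 0.25 = 122.9 lux.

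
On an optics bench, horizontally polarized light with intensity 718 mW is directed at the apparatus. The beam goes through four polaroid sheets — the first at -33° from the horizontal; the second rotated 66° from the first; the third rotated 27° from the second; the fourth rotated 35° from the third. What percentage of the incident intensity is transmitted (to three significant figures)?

≈ 6.20%

By Malus's law, I₁ = 718 mW · cos²(33°) = 505 mW.
I₂ = I₁ · cos²(66°) = 505 · 0.1654 = 83.55 mW.
I₃ = I₂ · cos²(27°) = 83.55 · 0.7939 = 66.33 mW.
I₄ = I₃ · cos²(35°) = 66.33 · 0.671 = 44.51 mW.
That is 6.199% of the incident intensity.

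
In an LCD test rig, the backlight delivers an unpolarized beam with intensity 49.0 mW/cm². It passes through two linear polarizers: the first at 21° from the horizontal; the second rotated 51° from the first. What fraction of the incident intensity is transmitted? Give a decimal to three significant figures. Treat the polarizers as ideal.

I/I₀ ≈ 0.198

Unpolarized light through the first polarizer → I₁ = 49.0 mW/cm²/2 = 24.5 mW/cm², polarized at 21°.
I₂ = I₁ · cos²(51°) = 24.5 · 0.396 = 9.703 mW/cm².
Transmitted fraction = 0.198.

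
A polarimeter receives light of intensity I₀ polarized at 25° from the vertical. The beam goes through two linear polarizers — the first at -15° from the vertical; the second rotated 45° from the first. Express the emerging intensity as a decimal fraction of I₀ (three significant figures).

I₁ = I₀ cos²(-15° − 25°) = I₀ cos²(40°) = 0.5868 I₀.
I₂ = I₁ cos²(45°) = 0.5868 · 0.5 I₀ = 0.2934 I₀.
Transmitted fraction = 0.2934.

≈ 0.293 I₀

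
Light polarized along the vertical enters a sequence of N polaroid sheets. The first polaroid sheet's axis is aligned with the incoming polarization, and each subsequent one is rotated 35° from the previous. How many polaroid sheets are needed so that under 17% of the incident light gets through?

First polarizer is aligned with the polarization: full transmission.
Each further stage multiplies by cos²(35°) = 0.671.
After N polarizers: T = 0.671^(N−1). Require T < 0.17 ⇒ N−1 > ln(0.17)/ln(0.671) = 4.44, so N−1 ≥ 5 and N = 6.
Check: N=6 gives T = 0.136 < 0.17; N=5 gives T = 0.2027.

N = 6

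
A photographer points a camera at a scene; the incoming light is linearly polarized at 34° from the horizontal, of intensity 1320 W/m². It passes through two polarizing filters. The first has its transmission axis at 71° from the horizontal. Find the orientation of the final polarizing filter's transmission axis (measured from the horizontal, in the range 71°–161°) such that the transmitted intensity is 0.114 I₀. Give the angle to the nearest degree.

θ ≈ 136°

I₁ = I₀ cos²(71° − 34°) = I₀ cos²(37°) = 0.6378 I₀.
Need I₂/I₀ = 0.114, so cos²(θ − 71°) = 0.114 / 0.6378 = 0.1787.
θ − 71° = arccos(√0.1787) = 65.0°, giving θ ≈ 71 + 65.0 = 136.0°.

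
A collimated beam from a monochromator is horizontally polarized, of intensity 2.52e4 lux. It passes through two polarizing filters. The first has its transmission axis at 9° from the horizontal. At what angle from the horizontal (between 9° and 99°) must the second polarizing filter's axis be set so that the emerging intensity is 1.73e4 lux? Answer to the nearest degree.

θ ≈ 42°

By Malus's law, I₁ = I₀ cos²(9° − 0°) = I₀ cos²(9°) = 0.9755 I₀.
Target fraction: 1.73e4 / 2.52e4 lux = 0.6865 of I₀.
Need I₂/I₀ = 0.6865, so cos²(θ − 9°) = 0.6865 / 0.9755 = 0.7037.
θ − 9° = arccos(√0.7037) = 33.0°, giving θ ≈ 9 + 33.0 = 42.0°.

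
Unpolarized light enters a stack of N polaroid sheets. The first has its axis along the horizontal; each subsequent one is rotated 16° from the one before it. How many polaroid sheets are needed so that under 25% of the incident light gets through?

First polarizer halves the unpolarized light: factor 1/2.
Each further stage multiplies by cos²(16°) = 0.924.
After N polarizers: T = 0.5·0.924^(N−1). Require T < 0.25 ⇒ N−1 > ln(0.25/0.5)/ln(0.924) = 8.77, so N−1 ≥ 9 and N = 10.
Check: N=10 gives T = 0.2455 < 0.25; N=9 gives T = 0.2657.

N = 10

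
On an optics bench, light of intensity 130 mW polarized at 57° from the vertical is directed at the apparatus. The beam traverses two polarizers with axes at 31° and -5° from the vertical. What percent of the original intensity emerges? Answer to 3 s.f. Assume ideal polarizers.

I₁ = 130 mW · cos²(26°) = 105 mW.
I₂ = I₁ · cos²(36°) = 105 · 0.6545 = 68.74 mW.
That is 52.87% of the incident intensity.

≈ 52.9%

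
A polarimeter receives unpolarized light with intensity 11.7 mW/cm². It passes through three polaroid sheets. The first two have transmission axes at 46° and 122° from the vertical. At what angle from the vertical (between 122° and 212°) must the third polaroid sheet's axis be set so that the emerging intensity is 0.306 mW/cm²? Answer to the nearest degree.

θ ≈ 141°

Unpolarized light through the first polarizer → I₁ = ½ I₀, now polarized at 46°.
I₂ = I₁ cos²(122° − 46°) = 0.5 I₀ · cos²(76°) = 0.02926 I₀.
Target fraction: 0.306 / 11.7 mW/cm² = 0.02615 of I₀.
Need I₃/I₀ = 0.02615, so cos²(θ − 122°) = 0.02615 / 0.02926 = 0.8937.
θ − 122° = arccos(√0.8937) = 19.0°, giving θ ≈ 122 + 19.0 = 141.0°.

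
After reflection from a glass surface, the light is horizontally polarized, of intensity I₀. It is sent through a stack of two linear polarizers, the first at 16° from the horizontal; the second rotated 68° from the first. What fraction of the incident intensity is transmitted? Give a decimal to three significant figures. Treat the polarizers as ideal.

I₁ = I₀ cos²(16° − 0°) = I₀ cos²(16°) = 0.924 I₀.
I₂ = I₁ cos²(68°) = 0.924 · 0.1403 I₀ = 0.1297 I₀.
Transmitted fraction = 0.1297.

≈ 0.130 I₀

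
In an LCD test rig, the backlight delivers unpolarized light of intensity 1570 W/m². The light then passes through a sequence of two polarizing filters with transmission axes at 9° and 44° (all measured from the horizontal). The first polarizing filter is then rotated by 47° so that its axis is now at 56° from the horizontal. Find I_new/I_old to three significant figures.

Before rotation:
Unpolarized light through the first polarizer → I₁ = ½ I₀, now polarized at 9°.
I₂ = I₁ cos²(44° − 9°) = 0.5 I₀ · cos²(35°) = 0.3355 I₀.
After rotation:
Unpolarized light through the first polarizer → I₁ = ½ I₀, now polarized at 56°.
I₂ = I₁ cos²(44° − 56°) = 0.5 I₀ · cos²(12°) = 0.4784 I₀.
Ratio = 0.4784 / 0.3355 = 1.426.

I_new/I_old ≈ 1.43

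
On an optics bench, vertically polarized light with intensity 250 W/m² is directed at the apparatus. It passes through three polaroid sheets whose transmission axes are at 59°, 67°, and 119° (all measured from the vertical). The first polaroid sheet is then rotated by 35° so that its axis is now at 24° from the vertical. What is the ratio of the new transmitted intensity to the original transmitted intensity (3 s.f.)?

I_new/I_old ≈ 1.72

Before rotation:
I₁ = I₀ cos²(59° − 0°) = I₀ cos²(59°) = 0.2653 I₀.
I₂ = I₁ cos²(67° − 59°) = 0.2653 I₀ · cos²(8°) = 0.2601 I₀.
I₃ = I₂ cos²(119° − 67°) = 0.2601 I₀ · cos²(52°) = 0.0986 I₀.
After rotation:
I₁ = I₀ cos²(24° − 0°) = I₀ cos²(24°) = 0.8346 I₀.
I₂ = I₁ cos²(67° − 24°) = 0.8346 I₀ · cos²(43°) = 0.4464 I₀.
I₃ = I₂ cos²(119° − 67°) = 0.4464 I₀ · cos²(52°) = 0.1692 I₀.
Ratio = 0.1692 / 0.0986 = 1.716.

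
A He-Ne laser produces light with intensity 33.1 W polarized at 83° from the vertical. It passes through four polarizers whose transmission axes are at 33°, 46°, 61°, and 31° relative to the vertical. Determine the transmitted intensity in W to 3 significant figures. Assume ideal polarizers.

I₁ = 33.1 W · cos²(50°) = 13.68 W.
I₂ = I₁ · cos²(13°) = 13.68 · 0.9494 = 12.98 W.
I₃ = I₂ · cos²(15°) = 12.98 · 0.933 = 12.11 W.
I₄ = I₃ · cos²(30°) = 12.11 · 0.75 = 9.086 W.

I ≈ 9.09 W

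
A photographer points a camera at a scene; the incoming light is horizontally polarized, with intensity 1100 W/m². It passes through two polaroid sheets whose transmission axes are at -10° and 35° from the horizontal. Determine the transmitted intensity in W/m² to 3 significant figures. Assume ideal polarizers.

I ≈ 533 W/m²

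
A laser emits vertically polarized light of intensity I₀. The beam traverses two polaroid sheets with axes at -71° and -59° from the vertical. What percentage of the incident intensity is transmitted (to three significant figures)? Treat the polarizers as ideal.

I₁ = I₀ cos²(-71° − 0°) = I₀ cos²(71°) = 0.106 I₀.
I₂ = I₁ cos²(-59° + 71°) = 0.106 I₀ · cos²(12°) = 0.1014 I₀.
That is 10.14% of the incident intensity.

≈ 10.1%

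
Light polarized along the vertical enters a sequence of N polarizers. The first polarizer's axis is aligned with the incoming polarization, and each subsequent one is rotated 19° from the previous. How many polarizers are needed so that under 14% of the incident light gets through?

First polarizer is aligned with the polarization: full transmission.
Each further stage multiplies by cos²(19°) = 0.894.
After N polarizers: T = 0.894^(N−1). Require T < 0.14 ⇒ N−1 > ln(0.14)/ln(0.894) = 17.55, so N−1 ≥ 18 and N = 19.
Check: N=19 gives T = 0.1331 < 0.14; N=18 gives T = 0.1489.

N = 19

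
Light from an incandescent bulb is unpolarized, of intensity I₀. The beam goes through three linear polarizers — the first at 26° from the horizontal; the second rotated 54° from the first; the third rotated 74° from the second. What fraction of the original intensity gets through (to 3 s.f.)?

≈ 0.0131 I₀

Unpolarized light through the first polarizer → I₁ = ½ I₀, now polarized at 26°.
I₂ = I₁ cos²(54°) = 0.5 · 0.3455 I₀ = 0.1727 I₀.
I₃ = I₂ cos²(74°) = 0.1727 · 0.07598 I₀ = 0.01312 I₀.
Transmitted fraction = 0.01312.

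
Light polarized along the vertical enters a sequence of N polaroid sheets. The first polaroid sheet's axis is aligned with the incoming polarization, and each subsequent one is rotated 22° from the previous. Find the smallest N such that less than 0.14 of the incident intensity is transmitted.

First polarizer is aligned with the polarization: full transmission.
Each further stage multiplies by cos²(22°) = 0.8597.
After N polarizers: T = 0.8597^(N−1). Require T < 0.14 ⇒ N−1 > ln(0.14)/ln(0.8597) = 13.00, so N−1 ≥ 14 and N = 15.
Check: N=15 gives T = 0.1204 < 0.14; N=14 gives T = 0.1401.

N = 15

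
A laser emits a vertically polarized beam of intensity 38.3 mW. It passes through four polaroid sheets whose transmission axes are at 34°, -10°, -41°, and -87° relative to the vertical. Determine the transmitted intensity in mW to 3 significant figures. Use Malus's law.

By Malus's law, I₁ = 38.3 mW · cos²(34°) = 26.32 mW.
I₂ = I₁ · cos²(44°) = 26.32 · 0.5174 = 13.62 mW.
I₃ = I₂ · cos²(31°) = 13.62 · 0.7347 = 10.01 mW.
I₄ = I₃ · cos²(46°) = 10.01 · 0.4826 = 4.829 mW.

I ≈ 4.83 mW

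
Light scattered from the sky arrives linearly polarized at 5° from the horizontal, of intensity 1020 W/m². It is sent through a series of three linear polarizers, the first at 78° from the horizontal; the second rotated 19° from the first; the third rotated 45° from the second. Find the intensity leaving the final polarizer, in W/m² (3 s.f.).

By Malus's law, I₁ = 1020 W/m² · cos²(73°) = 87.19 W/m².
I₂ = I₁ · cos²(19°) = 87.19 · 0.894 = 77.95 W/m².
I₃ = I₂ · cos²(45°) = 77.95 · 0.5 = 38.97 W/m².

I ≈ 39.0 W/m²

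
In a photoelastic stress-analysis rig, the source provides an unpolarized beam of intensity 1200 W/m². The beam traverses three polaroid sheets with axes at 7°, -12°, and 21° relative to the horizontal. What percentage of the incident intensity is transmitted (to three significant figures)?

≈ 31.4%

Unpolarized light through the first polarizer → I₁ = 1200 W/m²/2 = 600 W/m², polarized at 7°.
I₂ = I₁ · cos²(19°) = 600 · 0.894 = 536.4 W/m².
I₃ = I₂ · cos²(33°) = 536.4 · 0.7034 = 377.3 W/m².
That is 31.44% of the incident intensity.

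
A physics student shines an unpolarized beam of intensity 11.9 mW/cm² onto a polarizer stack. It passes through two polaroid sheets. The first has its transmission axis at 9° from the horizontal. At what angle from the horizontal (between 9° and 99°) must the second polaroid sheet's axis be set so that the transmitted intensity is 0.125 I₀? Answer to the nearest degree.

θ ≈ 69°

Unpolarized light through the first polarizer → I₁ = ½ I₀, now polarized at 9°.
Need I₂/I₀ = 0.125, so cos²(θ − 9°) = 0.125 / 0.5 = 0.25.
θ − 9° = arccos(√0.25) = 60.0°, giving θ ≈ 9 + 60.0 = 69.0°.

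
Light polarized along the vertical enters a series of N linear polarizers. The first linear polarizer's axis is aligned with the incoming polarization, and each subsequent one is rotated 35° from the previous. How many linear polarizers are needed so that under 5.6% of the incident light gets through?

First polarizer is aligned with the polarization: full transmission.
Each further stage multiplies by cos²(35°) = 0.671.
After N polarizers: T = 0.671^(N−1). Require T < 0.056 ⇒ N−1 > ln(0.056)/ln(0.671) = 7.22, so N−1 ≥ 8 and N = 9.
Check: N=9 gives T = 0.0411 < 0.056; N=8 gives T = 0.06125.

N = 9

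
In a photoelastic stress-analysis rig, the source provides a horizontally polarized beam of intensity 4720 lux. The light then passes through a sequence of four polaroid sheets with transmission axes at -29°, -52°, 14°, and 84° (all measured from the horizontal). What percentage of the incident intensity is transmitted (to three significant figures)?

I₁ = 4720 lux · cos²(29°) = 3611 lux.
I₂ = I₁ · cos²(23°) = 3611 · 0.8473 = 3059 lux.
I₃ = I₂ · cos²(66°) = 3059 · 0.1654 = 506.1 lux.
I₄ = I₃ · cos²(70°) = 506.1 · 0.117 = 59.21 lux.
That is 1.254% of the incident intensity.

≈ 1.25%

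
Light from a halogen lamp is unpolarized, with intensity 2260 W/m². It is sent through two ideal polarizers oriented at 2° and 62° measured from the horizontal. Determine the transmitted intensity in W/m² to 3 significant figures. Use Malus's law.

I ≈ 283 W/m²

Unpolarized light through the first polarizer → I₁ = 2260 W/m²/2 = 1130 W/m², polarized at 2°.
I₂ = I₁ · cos²(60°) = 1130 · 0.25 = 282.5 W/m².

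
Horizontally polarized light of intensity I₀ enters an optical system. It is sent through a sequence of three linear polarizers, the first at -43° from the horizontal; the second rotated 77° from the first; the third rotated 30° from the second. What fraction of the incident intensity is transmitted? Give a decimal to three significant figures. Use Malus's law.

By Malus's law, I₁ = I₀ cos²(-43° − 0°) = I₀ cos²(43°) = 0.5349 I₀.
I₂ = I₁ cos²(77°) = 0.5349 · 0.0506 I₀ = 0.02707 I₀.
I₃ = I₂ cos²(30°) = 0.02707 · 0.75 I₀ = 0.0203 I₀.
Transmitted fraction = 0.0203.

≈ 0.0203 I₀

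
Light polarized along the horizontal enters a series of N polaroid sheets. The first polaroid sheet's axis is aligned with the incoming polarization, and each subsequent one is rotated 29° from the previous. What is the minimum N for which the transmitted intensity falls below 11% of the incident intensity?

First polarizer is aligned with the polarization: full transmission.
Each further stage multiplies by cos²(29°) = 0.765.
After N polarizers: T = 0.765^(N−1). Require T < 0.11 ⇒ N−1 > ln(0.11)/ln(0.765) = 8.24, so N−1 ≥ 9 and N = 10.
Check: N=10 gives T = 0.08969 < 0.11; N=9 gives T = 0.1172.

N = 10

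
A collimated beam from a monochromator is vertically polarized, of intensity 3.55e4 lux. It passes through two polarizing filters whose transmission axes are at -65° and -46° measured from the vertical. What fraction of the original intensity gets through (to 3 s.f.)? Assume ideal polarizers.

I/I₀ ≈ 0.160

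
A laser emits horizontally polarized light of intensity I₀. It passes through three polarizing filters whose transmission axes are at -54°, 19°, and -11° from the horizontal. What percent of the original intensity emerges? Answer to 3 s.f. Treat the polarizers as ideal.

I₁ = I₀ cos²(-54° − 0°) = I₀ cos²(54°) = 0.3455 I₀.
I₂ = I₁ cos²(19° + 54°) = 0.3455 I₀ · cos²(73°) = 0.02953 I₀.
I₃ = I₂ cos²(-11° − 19°) = 0.02953 I₀ · cos²(30°) = 0.02215 I₀.
That is 2.215% of the incident intensity.

≈ 2.21%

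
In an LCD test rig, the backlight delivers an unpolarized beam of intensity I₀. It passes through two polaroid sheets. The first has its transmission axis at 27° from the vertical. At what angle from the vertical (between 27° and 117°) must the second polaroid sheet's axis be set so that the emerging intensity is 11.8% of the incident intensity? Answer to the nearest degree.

Unpolarized light through the first polarizer → I₁ = ½ I₀, now polarized at 27°.
Need I₂/I₀ = 0.118, so cos²(θ − 27°) = 0.118 / 0.5 = 0.236.
θ − 27° = arccos(√0.236) = 60.9°, giving θ ≈ 27 + 60.9 = 87.9°.

θ ≈ 88°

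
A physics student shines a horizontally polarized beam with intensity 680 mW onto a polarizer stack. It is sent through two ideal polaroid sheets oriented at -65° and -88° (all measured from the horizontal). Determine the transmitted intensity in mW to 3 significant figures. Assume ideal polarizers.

By Malus's law, I₁ = 680 mW · cos²(65°) = 121.5 mW.
I₂ = I₁ · cos²(23°) = 121.5 · 0.8473 = 102.9 mW.

I ≈ 103 mW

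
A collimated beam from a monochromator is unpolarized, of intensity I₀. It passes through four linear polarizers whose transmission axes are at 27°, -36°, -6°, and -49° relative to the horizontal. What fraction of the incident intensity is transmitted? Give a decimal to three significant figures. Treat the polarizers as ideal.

≈ 0.0413 I₀

Unpolarized light through the first polarizer → I₁ = ½ I₀, now polarized at 27°.
I₂ = I₁ cos²(-36° − 27°) = 0.5 I₀ · cos²(63°) = 0.1031 I₀.
I₃ = I₂ cos²(-6° + 36°) = 0.1031 I₀ · cos²(30°) = 0.07729 I₀.
I₄ = I₃ cos²(-49° + 6°) = 0.07729 I₀ · cos²(43°) = 0.04134 I₀.
Transmitted fraction = 0.04134.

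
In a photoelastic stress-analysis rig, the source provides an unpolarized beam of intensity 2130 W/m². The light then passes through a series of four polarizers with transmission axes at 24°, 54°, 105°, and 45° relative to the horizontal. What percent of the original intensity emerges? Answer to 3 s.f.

≈ 3.71%

Unpolarized light through the first polarizer → I₁ = 2130 W/m²/2 = 1065 W/m², polarized at 24°.
I₂ = I₁ · cos²(30°) = 1065 · 0.75 = 798.8 W/m².
I₃ = I₂ · cos²(51°) = 798.8 · 0.396 = 316.3 W/m².
I₄ = I₃ · cos²(60°) = 316.3 · 0.25 = 79.09 W/m².
That is 3.713% of the incident intensity.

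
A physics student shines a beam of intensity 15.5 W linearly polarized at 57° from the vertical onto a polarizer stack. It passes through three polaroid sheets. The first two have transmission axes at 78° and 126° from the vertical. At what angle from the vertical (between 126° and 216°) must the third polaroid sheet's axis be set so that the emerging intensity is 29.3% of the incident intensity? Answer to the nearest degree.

I₁ = I₀ cos²(78° − 57°) = I₀ cos²(21°) = 0.8716 I₀.
I₂ = I₁ cos²(126° − 78°) = 0.8716 I₀ · cos²(48°) = 0.3902 I₀.
Need I₃/I₀ = 0.293, so cos²(θ − 126°) = 0.293 / 0.3902 = 0.7508.
θ − 126° = arccos(√0.7508) = 29.9°, giving θ ≈ 126 + 29.9 = 155.9°.

θ ≈ 156°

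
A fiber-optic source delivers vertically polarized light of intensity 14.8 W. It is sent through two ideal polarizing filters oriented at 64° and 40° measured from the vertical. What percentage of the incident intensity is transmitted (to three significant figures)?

≈ 16.0%

By Malus's law, I₁ = 14.8 W · cos²(64°) = 2.844 W.
I₂ = I₁ · cos²(24°) = 2.844 · 0.8346 = 2.374 W.
That is 16.04% of the incident intensity.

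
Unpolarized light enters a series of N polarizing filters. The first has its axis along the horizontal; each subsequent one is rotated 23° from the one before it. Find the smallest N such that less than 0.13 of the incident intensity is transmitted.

First polarizer halves the unpolarized light: factor 1/2.
Each further stage multiplies by cos²(23°) = 0.8473.
After N polarizers: T = 0.5·0.8473^(N−1). Require T < 0.13 ⇒ N−1 > ln(0.13/0.5)/ln(0.8473) = 8.13, so N−1 ≥ 9 and N = 10.
Check: N=10 gives T = 0.1126 < 0.13; N=9 gives T = 0.1329.

N = 10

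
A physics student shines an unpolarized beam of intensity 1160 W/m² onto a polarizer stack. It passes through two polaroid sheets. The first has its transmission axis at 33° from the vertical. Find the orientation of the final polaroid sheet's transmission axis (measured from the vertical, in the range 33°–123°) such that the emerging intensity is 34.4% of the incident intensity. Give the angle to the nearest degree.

θ ≈ 67°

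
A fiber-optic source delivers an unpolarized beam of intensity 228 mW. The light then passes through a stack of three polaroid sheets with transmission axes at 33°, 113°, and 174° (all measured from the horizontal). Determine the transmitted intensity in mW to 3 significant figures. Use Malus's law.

I ≈ 0.808 mW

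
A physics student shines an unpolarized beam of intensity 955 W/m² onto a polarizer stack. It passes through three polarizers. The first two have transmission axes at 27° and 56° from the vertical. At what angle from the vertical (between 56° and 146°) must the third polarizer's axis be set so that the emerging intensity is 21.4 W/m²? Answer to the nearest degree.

Unpolarized light through the first polarizer → I₁ = ½ I₀, now polarized at 27°.
I₂ = I₁ cos²(56° − 27°) = 0.5 I₀ · cos²(29°) = 0.3825 I₀.
Target fraction: 21.4 / 955 W/m² = 0.02241 of I₀.
Need I₃/I₀ = 0.02241, so cos²(θ − 56°) = 0.02241 / 0.3825 = 0.05859.
θ − 56° = arccos(√0.05859) = 76.0°, giving θ ≈ 56 + 76.0 = 132.0°.

θ ≈ 132°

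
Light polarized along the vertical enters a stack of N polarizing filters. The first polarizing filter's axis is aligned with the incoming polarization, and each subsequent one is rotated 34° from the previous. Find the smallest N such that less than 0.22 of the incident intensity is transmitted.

N = 6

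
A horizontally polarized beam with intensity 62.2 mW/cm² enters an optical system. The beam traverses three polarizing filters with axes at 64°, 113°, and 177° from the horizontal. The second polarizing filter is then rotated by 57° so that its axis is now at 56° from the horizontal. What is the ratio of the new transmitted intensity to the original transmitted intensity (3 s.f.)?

I_new/I_old ≈ 3.14

Before rotation:
I₁ = I₀ cos²(64° − 0°) = I₀ cos²(64°) = 0.1922 I₀.
I₂ = I₁ cos²(113° − 64°) = 0.1922 I₀ · cos²(49°) = 0.08271 I₀.
I₃ = I₂ cos²(177° − 113°) = 0.08271 I₀ · cos²(64°) = 0.01589 I₀.
After rotation:
I₁ = I₀ cos²(64° − 0°) = I₀ cos²(64°) = 0.1922 I₀.
I₂ = I₁ cos²(56° − 64°) = 0.1922 I₀ · cos²(8°) = 0.1884 I₀.
Angle between axes 2 and 3: 59°. I₃ = 0.1884 I₀ · cos²(59°) = 0.04999 I₀.
Ratio = 0.04999 / 0.01589 = 3.145.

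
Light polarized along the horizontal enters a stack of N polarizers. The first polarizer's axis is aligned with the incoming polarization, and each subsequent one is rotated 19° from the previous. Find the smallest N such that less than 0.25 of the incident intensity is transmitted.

N = 14

First polarizer is aligned with the polarization: full transmission.
Each further stage multiplies by cos²(19°) = 0.894.
After N polarizers: T = 0.894^(N−1). Require T < 0.25 ⇒ N−1 > ln(0.25)/ln(0.894) = 12.37, so N−1 ≥ 13 and N = 14.
Check: N=14 gives T = 0.233 < 0.25; N=13 gives T = 0.2607.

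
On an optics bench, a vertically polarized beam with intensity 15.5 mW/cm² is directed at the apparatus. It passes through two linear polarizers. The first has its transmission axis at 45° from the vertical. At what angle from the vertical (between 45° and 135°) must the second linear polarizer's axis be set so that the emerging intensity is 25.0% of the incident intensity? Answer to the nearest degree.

By Malus's law, I₁ = I₀ cos²(45° − 0°) = I₀ cos²(45°) = 0.5 I₀.
Need I₂/I₀ = 0.25, so cos²(θ − 45°) = 0.25 / 0.5 = 0.5.
θ − 45° = arccos(√0.5) = 45.0°, giving θ ≈ 45 + 45.0 = 90.0°.

θ ≈ 90°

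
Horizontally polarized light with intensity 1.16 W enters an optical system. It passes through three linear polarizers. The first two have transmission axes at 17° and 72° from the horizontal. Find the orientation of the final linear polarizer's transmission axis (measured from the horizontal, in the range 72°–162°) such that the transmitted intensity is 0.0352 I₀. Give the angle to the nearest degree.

By Malus's law, I₁ = I₀ cos²(17° − 0°) = I₀ cos²(17°) = 0.9145 I₀.
I₂ = I₁ cos²(72° − 17°) = 0.9145 I₀ · cos²(55°) = 0.3009 I₀.
Need I₃/I₀ = 0.0352, so cos²(θ − 72°) = 0.0352 / 0.3009 = 0.117.
θ − 72° = arccos(√0.117) = 70.0°, giving θ ≈ 72 + 70.0 = 142.0°.

θ ≈ 142°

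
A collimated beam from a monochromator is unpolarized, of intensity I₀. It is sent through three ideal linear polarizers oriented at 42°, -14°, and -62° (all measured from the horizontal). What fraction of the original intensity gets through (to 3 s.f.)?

≈ 0.0700 I₀

Unpolarized light through the first polarizer → I₁ = ½ I₀, now polarized at 42°.
I₂ = I₁ cos²(-14° − 42°) = 0.5 I₀ · cos²(56°) = 0.1563 I₀.
I₃ = I₂ cos²(-62° + 14°) = 0.1563 I₀ · cos²(48°) = 0.07 I₀.
Transmitted fraction = 0.07.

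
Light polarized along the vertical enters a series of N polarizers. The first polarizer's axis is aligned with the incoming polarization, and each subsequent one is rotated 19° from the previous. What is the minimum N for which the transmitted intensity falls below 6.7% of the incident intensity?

N = 26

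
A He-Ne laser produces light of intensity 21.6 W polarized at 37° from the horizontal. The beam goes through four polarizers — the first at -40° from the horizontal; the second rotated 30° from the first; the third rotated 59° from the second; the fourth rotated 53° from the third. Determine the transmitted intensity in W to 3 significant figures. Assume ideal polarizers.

I ≈ 0.0788 W

I₁ = 21.6 W · cos²(77°) = 1.093 W.
I₂ = I₁ · cos²(30°) = 1.093 · 0.75 = 0.8198 W.
I₃ = I₂ · cos²(59°) = 0.8198 · 0.2653 = 0.2175 W.
I₄ = I₃ · cos²(53°) = 0.2175 · 0.3622 = 0.07876 W.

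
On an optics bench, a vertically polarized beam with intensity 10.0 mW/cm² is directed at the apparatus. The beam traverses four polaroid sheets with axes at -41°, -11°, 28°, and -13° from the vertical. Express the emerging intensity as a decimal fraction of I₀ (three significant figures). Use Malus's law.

By Malus's law, I₁ = 10.0 mW/cm² · cos²(41°) = 5.696 mW/cm².
I₂ = I₁ · cos²(30°) = 5.696 · 0.75 = 4.272 mW/cm².
I₃ = I₂ · cos²(39°) = 4.272 · 0.604 = 2.58 mW/cm².
I₄ = I₃ · cos²(41°) = 2.58 · 0.5696 = 1.47 mW/cm².
Transmitted fraction = 0.147.

I/I₀ ≈ 0.147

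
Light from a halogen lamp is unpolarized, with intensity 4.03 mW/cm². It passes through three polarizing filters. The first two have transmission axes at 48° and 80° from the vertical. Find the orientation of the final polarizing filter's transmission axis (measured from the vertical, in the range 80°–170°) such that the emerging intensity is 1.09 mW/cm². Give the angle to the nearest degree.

Unpolarized light through the first polarizer → I₁ = ½ I₀, now polarized at 48°.
I₂ = I₁ cos²(80° − 48°) = 0.5 I₀ · cos²(32°) = 0.3596 I₀.
Target fraction: 1.09 / 4.03 mW/cm² = 0.2705 of I₀.
Need I₃/I₀ = 0.2705, so cos²(θ − 80°) = 0.2705 / 0.3596 = 0.7522.
θ − 80° = arccos(√0.7522) = 29.9°, giving θ ≈ 80 + 29.9 = 109.9°.

θ ≈ 110°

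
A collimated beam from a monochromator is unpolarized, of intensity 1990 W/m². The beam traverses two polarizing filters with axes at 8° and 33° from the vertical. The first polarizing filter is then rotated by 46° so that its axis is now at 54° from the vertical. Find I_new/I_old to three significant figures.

Before rotation:
Unpolarized light through the first polarizer → I₁ = ½ I₀, now polarized at 8°.
I₂ = I₁ cos²(33° − 8°) = 0.5 I₀ · cos²(25°) = 0.4107 I₀.
After rotation:
Unpolarized light through the first polarizer → I₁ = ½ I₀, now polarized at 54°.
I₂ = I₁ cos²(33° − 54°) = 0.5 I₀ · cos²(21°) = 0.4358 I₀.
Ratio = 0.4358 / 0.4107 = 1.061.

I_new/I_old ≈ 1.06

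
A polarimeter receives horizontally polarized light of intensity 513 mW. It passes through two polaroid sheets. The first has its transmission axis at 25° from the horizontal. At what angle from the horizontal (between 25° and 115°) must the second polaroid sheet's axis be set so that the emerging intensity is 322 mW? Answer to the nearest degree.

θ ≈ 54°

By Malus's law, I₁ = I₀ cos²(25° − 0°) = I₀ cos²(25°) = 0.8214 I₀.
Target fraction: 322 / 513 mW = 0.6277 of I₀.
Need I₂/I₀ = 0.6277, so cos²(θ − 25°) = 0.6277 / 0.8214 = 0.7642.
θ − 25° = arccos(√0.7642) = 29.1°, giving θ ≈ 25 + 29.1 = 54.1°.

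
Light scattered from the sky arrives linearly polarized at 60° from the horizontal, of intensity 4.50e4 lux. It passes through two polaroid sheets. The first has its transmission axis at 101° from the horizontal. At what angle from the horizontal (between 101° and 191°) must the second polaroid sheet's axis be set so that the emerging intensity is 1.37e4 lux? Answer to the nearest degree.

θ ≈ 144°

I₁ = I₀ cos²(101° − 60°) = I₀ cos²(41°) = 0.5696 I₀.
Target fraction: 1.37e4 / 4.50e4 lux = 0.3044 of I₀.
Need I₂/I₀ = 0.3044, so cos²(θ − 101°) = 0.3044 / 0.5696 = 0.5345.
θ − 101° = arccos(√0.5345) = 43.0°, giving θ ≈ 101 + 43.0 = 144.0°.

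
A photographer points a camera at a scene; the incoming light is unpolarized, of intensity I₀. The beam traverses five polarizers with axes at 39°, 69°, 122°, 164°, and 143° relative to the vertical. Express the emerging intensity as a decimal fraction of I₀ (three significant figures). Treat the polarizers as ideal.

≈ 0.0654 I₀

Unpolarized light through the first polarizer → I₁ = ½ I₀, now polarized at 39°.
I₂ = I₁ cos²(69° − 39°) = 0.5 I₀ · cos²(30°) = 0.375 I₀.
I₃ = I₂ cos²(122° − 69°) = 0.375 I₀ · cos²(53°) = 0.1358 I₀.
I₄ = I₃ cos²(164° − 122°) = 0.1358 I₀ · cos²(42°) = 0.07501 I₀.
I₅ = I₄ cos²(143° − 164°) = 0.07501 I₀ · cos²(21°) = 0.06537 I₀.
Transmitted fraction = 0.06537.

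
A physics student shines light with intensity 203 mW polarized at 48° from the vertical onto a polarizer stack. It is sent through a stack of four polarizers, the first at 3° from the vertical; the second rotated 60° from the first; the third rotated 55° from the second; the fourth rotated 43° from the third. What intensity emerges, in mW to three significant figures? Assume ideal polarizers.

I ≈ 4.47 mW

I₁ = 203 mW · cos²(45°) = 101.5 mW.
I₂ = I₁ · cos²(60°) = 101.5 · 0.25 = 25.38 mW.
I₃ = I₂ · cos²(55°) = 25.38 · 0.329 = 8.348 mW.
I₄ = I₃ · cos²(43°) = 8.348 · 0.5349 = 4.465 mW.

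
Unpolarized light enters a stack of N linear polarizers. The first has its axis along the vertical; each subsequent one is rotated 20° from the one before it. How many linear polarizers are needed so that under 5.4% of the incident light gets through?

First polarizer halves the unpolarized light: factor 1/2.
Each further stage multiplies by cos²(20°) = 0.883.
After N polarizers: T = 0.5·0.883^(N−1). Require T < 0.054 ⇒ N−1 > ln(0.054/0.5)/ln(0.883) = 17.89, so N−1 ≥ 18 and N = 19.
Check: N=19 gives T = 0.05327 < 0.054; N=18 gives T = 0.06032.

N = 19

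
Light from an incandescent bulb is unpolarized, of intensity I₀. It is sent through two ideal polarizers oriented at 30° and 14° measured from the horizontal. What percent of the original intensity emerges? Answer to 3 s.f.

≈ 46.2%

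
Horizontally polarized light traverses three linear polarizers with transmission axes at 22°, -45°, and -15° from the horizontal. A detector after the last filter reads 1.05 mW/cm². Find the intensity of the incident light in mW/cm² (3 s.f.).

I₀ ≈ 10.7 mW/cm²

By Malus's law, I₁ = I₀ cos²(22° − 0°) = I₀ cos²(22°) = 0.8597 I₀.
I₂ = I₁ cos²(-45° − 22°) = 0.8597 I₀ · cos²(67°) = 0.1312 I₀.
I₃ = I₂ cos²(-15° + 45°) = 0.1312 I₀ · cos²(30°) = 0.09843 I₀.
So 1.05 mW/cm² = 0.09843 I₀, giving I₀ = 1.05/0.09843 = 10.67 mW/cm².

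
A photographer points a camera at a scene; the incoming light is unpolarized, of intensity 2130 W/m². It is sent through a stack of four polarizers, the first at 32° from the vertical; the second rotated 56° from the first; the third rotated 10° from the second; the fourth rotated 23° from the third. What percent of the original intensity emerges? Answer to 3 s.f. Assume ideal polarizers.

Unpolarized light through the first polarizer → I₁ = 2130 W/m²/2 = 1065 W/m², polarized at 32°.
I₂ = I₁ · cos²(56°) = 1065 · 0.3127 = 333 W/m².
I₃ = I₂ · cos²(10°) = 333 · 0.9698 = 323 W/m².
I₄ = I₃ · cos²(23°) = 323 · 0.8473 = 273.7 W/m².
That is 12.85% of the incident intensity.

≈ 12.8%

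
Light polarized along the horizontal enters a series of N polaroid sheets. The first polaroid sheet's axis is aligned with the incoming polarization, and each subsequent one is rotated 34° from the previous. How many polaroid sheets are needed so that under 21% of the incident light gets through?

N = 6

First polarizer is aligned with the polarization: full transmission.
Each further stage multiplies by cos²(34°) = 0.6873.
After N polarizers: T = 0.6873^(N−1). Require T < 0.21 ⇒ N−1 > ln(0.21)/ln(0.6873) = 4.16, so N−1 ≥ 5 and N = 6.
Check: N=6 gives T = 0.1534 < 0.21; N=5 gives T = 0.2231.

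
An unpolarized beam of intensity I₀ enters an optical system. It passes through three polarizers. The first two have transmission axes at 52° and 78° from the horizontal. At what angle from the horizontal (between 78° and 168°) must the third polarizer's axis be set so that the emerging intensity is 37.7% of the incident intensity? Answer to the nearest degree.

θ ≈ 93°

Unpolarized light through the first polarizer → I₁ = ½ I₀, now polarized at 52°.
I₂ = I₁ cos²(78° − 52°) = 0.5 I₀ · cos²(26°) = 0.4039 I₀.
Need I₃/I₀ = 0.377, so cos²(θ − 78°) = 0.377 / 0.4039 = 0.9334.
θ − 78° = arccos(√0.9334) = 15.0°, giving θ ≈ 78 + 15.0 = 93.0°.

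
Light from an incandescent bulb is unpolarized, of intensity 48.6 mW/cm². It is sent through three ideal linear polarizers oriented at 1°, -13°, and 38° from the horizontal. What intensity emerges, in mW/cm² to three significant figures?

Unpolarized light through the first polarizer → I₁ = 48.6 mW/cm²/2 = 24.3 mW/cm², polarized at 1°.
I₂ = I₁ · cos²(14°) = 24.3 · 0.9415 = 22.88 mW/cm².
I₃ = I₂ · cos²(51°) = 22.88 · 0.396 = 9.061 mW/cm².

I ≈ 9.06 mW/cm²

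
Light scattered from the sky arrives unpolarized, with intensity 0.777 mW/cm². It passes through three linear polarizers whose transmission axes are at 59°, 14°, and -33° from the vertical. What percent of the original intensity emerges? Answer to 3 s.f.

≈ 11.6%

Unpolarized light through the first polarizer → I₁ = 0.777 mW/cm²/2 = 0.3885 mW/cm², polarized at 59°.
I₂ = I₁ · cos²(45°) = 0.3885 · 0.5 = 0.1943 mW/cm².
I₃ = I₂ · cos²(47°) = 0.1943 · 0.4651 = 0.09035 mW/cm².
That is 11.63% of the incident intensity.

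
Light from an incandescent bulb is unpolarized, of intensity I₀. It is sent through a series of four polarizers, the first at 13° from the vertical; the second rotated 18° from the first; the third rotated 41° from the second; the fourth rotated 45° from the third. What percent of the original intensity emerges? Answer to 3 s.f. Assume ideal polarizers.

Unpolarized light through the first polarizer → I₁ = ½ I₀, now polarized at 13°.
I₂ = I₁ cos²(18°) = 0.5 · 0.9045 I₀ = 0.4523 I₀.
I₃ = I₂ cos²(41°) = 0.4523 · 0.5696 I₀ = 0.2576 I₀.
I₄ = I₃ cos²(45°) = 0.2576 · 0.5 I₀ = 0.1288 I₀.
That is 12.88% of the incident intensity.

≈ 12.9%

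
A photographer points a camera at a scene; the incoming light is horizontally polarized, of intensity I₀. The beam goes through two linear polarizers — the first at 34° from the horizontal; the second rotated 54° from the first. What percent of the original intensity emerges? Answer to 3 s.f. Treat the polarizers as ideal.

≈ 23.7%

I₁ = I₀ cos²(34° − 0°) = I₀ cos²(34°) = 0.6873 I₀.
I₂ = I₁ cos²(54°) = 0.6873 · 0.3455 I₀ = 0.2375 I₀.
That is 23.75% of the incident intensity.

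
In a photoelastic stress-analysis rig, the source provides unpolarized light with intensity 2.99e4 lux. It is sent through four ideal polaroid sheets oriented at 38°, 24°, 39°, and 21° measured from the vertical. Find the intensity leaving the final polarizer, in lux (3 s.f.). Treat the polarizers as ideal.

I ≈ 1.19e4 lux

Unpolarized light through the first polarizer → I₁ = 2.99e4 lux/2 = 1.495e+04 lux, polarized at 38°.
I₂ = I₁ · cos²(14°) = 1.495e+04 · 0.9415 = 1.408e+04 lux.
I₃ = I₂ · cos²(15°) = 1.408e+04 · 0.933 = 1.313e+04 lux.
I₄ = I₃ · cos²(18°) = 1.313e+04 · 0.9045 = 1.188e+04 lux.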